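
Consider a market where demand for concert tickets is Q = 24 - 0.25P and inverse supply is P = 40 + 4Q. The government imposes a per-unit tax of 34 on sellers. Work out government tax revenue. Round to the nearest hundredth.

93.50

Rewriting demand in inverse form: P = 96 - 4Q.
Without the tax, 96 - 4Q = 40 + 4Q so Q* = 7 and P* = 68.
A tax on sellers shifts supply up by 34: 96 - 4Q = 40 + 4Q + 34, so Q_t = 2.75. Buyers pay P_b = 85; sellers receive P_s = P_b - 34 = 51.
Revenue is the tax times quantity traded: 34 x 2.75 = 93.5.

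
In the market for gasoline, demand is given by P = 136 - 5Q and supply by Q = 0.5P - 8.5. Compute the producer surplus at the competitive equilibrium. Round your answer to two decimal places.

289.00

Rewriting supply in inverse form: P = 17 + 2Q.
Setting demand equal to supply, 119 = 7Q, so Q* = 17 and P* = 51.
PS is the area between P* and the supply curve from 0 to Q*: (1/2)(17)(34) = 289.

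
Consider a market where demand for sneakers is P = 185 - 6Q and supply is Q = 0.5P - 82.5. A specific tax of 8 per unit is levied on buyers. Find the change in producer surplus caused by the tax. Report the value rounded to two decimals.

-4.00

Rewriting supply in inverse form: P = 165 + 2Q.
Pre-tax equilibrium: 185 - 6Q = 165 + 2Q gives Q* = 2.5, P* = 170.
A tax on buyers shifts demand down by 8: (185 - 8) - 6Q = 165 + 2Q, so Q_t = 1.5. Buyers pay P_b = 176; sellers receive P_s = P_b - 8 = 168.
PS falls from (1/2)(2.5)(5) = 6.25 to (1/2)(1.5)(3) = 2.25, a change of -4.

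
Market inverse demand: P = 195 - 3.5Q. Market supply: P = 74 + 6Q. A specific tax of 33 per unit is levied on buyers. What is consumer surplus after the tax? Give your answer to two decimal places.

Without the tax, 195 - 3.5Q = 74 + 6Q so Q* = 12.7368 and P* = 150.4211.
A tax on buyers shifts demand down by 33: (195 - 33) - 3.5Q = 74 + 6Q, so Q_t = 9.2632. Buyers pay P_b = 162.5789; sellers receive P_s = P_b - 33 = 129.5789.
CS = (1/2)(Q_t)(195 - P_b) = (1/2)(9.2632)(32.4211) = 150.1607.

150.16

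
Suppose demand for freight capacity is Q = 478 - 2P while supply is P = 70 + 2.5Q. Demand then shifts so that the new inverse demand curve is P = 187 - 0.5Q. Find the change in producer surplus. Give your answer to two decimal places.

Rewriting demand in inverse form: P = 239 - 0.5Q.
Initial equilibrium: Q_0 = 56.3333, P_0 = 210.8333; CS_0 = (1/2)(56.3333)(28.1667) = 793.3611, PS_0 = (1/2)(56.3333)(140.8333) = 3966.8056.
New equilibrium: 187 - 0.5Q = 70 + 2.5Q gives Q_1 = 39, P_1 = 167.5; CS_1 = 380.25, PS_1 = 1901.25.
Change in producer surplus = 1901.25 - 3966.8056 = -2065.5556.

-2065.56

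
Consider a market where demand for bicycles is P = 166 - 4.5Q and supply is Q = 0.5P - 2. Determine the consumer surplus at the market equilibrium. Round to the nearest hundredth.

Rewriting supply in inverse form: P = 4 + 2Q.
Set 166 - 4.5Q = 4 + 2Q, which gives 162 = 6.5Q, so Q* = 24.9231 and P* = 166 - 4.5(24.9231) = 53.8462.
CS is the area between the demand curve and P* from 0 to Q*: (1/2)(24.9231)(112.1538) = 1397.6095.

1397.61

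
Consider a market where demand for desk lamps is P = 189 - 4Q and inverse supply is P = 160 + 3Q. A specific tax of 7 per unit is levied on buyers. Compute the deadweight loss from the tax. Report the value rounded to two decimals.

3.50

Without the tax, 189 - 4Q = 160 + 3Q so Q* = 4.1429 and P* = 172.4286.
With the tax, buyers' net willingness to pay falls by 7: (189 - 7) - 4Q = 160 + 3Q, so Q_t = 3.1429. Buyers pay P_b = 176.4286; sellers receive P_s = P_b - 7 = 169.4286.
The welfare triangle lost has base Q* - Q_t = 1 and height t = 7, so DWL = (1/2)(1)(7) = 3.5.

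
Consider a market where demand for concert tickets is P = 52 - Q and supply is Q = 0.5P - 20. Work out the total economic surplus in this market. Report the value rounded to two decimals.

Rewriting supply in inverse form: P = 40 + 2Q.
Equilibrium: 52 - Q = 40 + 2Q, so Q* = 4 and P* = 48.
CS = (1/2)(4)(4) = 8 and PS = (1/2)(4)(8) = 16, so total surplus = 24.

24.00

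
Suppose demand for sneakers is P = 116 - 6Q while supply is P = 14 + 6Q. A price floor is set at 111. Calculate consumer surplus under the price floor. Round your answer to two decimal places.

2.08

Without the control, 116 - 6Q = 14 + 6Q so Q* = 8.5 and P* = 65.
At the floor price 111, quantity demanded is (116 - 111)/6 = 0.8333; demand is the short side, so Q = 0.8333 trades at P = 111.
CS is the triangle under demand above 111: (1/2)(0.8333)(116 - 111) = 2.0833.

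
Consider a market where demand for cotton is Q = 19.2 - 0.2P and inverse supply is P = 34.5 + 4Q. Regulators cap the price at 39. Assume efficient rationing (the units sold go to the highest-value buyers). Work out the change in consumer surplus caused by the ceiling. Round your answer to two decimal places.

Rewriting demand in inverse form: P = 96 - 5Q.
Free-market equilibrium: 96 - 5Q = 34.5 + 4Q gives Q* = 6.8333, P* = 61.8333.
At the ceiling price 39, quantity supplied is (39 - 34.5)/4 = 1.125; supply is the short side, so Q = 1.125 trades at P = 39.
CS goes from (1/2)(6.8333)(34.1667) = 116.7361 to 60.9609 (computed as (96 - 39)(1.125) - (1/2)(5)(1.125)^2), a change of -55.7752.

-55.78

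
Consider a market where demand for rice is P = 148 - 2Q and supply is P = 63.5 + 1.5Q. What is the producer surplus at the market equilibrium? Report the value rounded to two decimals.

437.16

Equilibrium: 148 - 2Q = 63.5 + 1.5Q, so Q* = 24.1429 and P* = 99.7143.
Producer surplus is the triangle above supply below P*: (1/2)(24.1429)(99.7143 - 63.5) = (1/2)(24.1429)(36.2143) = 437.1582.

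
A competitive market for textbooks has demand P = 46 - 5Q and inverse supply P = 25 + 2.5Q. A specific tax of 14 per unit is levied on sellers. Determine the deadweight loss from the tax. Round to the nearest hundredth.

Pre-tax equilibrium: 46 - 5Q = 25 + 2.5Q gives Q* = 2.8, P* = 32.
With the tax, sellers need 14 more per unit: 46 - 5Q = 25 + 2.5Q + 14, so Q_t = 0.9333. Buyers pay P_b = 41.3333; sellers receive P_s = P_b - 14 = 27.3333.
The welfare triangle lost has base Q* - Q_t = 1.8667 and height t = 14, so DWL = (1/2)(1.8667)(14) = 13.0667.

13.07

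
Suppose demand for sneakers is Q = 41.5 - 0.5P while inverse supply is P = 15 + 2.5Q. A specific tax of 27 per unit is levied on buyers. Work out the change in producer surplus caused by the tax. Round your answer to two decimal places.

-181.67

Rewriting demand in inverse form: P = 83 - 2Q.
Without the tax, 83 - 2Q = 15 + 2.5Q so Q* = 15.1111 and P* = 52.7778.
A tax on buyers shifts demand down by 27: (83 - 27) - 2Q = 15 + 2.5Q, so Q_t = 9.1111. Buyers pay P_b = 64.7778; sellers receive P_s = P_b - 27 = 37.7778.
Producers lose the trapezoid between P_s and P* out to Q_t plus the triangle from Q_t to Q*: change in PS = 103.7654 - 285.4321 = -181.6667.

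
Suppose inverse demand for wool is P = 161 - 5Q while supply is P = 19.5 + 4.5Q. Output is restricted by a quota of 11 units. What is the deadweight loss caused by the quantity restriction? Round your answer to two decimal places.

Without the quota, 161 - 5Q = 19.5 + 4.5Q gives Q* = 14.8947.
At Q = 11 the demand price is 161 - 5(11) = 106 and the supply price is 19.5 + 4.5(11) = 69.
Deadweight loss is the triangle between the curves from 11 to 14.8947: (1/2)(106 - 69)(14.8947 - 11) = 72.0526.

72.05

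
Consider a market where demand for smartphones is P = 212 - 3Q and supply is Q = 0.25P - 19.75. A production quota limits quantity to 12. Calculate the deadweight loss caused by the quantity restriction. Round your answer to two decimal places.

171.50

Rewriting supply in inverse form: P = 79 + 4Q.
Unrestricted equilibrium: Q* = (212 - 79)/(3 + 4) = 19.
At Q = 12 the demand price is 212 - 3(12) = 176 and the supply price is 79 + 4(12) = 127.
Deadweight loss is the triangle between the curves from 12 to 19: (1/2)(176 - 127)(19 - 12) = 171.5.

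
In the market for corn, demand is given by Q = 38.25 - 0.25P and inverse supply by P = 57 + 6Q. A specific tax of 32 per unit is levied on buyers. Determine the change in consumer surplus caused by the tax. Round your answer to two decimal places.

-102.40

Rewriting demand in inverse form: P = 153 - 4Q.
Pre-tax equilibrium: 153 - 4Q = 57 + 6Q gives Q* = 9.6, P* = 114.6.
A tax on buyers shifts demand down by 32: (153 - 32) - 4Q = 57 + 6Q, so Q_t = 6.4. Buyers pay P_b = 127.4; sellers receive P_s = P_b - 32 = 95.4.
Consumers lose the trapezoid between P* and P_b out to Q_t plus the triangle from Q_t to Q*: change in CS = 81.92 - 184.32 = -102.4.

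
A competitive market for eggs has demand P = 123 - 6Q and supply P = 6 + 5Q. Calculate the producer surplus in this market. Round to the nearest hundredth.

Equilibrium: 123 - 6Q = 6 + 5Q, so Q* = 10.6364 and P* = 59.1818.
Producer surplus is the triangle above supply below P*: (1/2)(10.6364)(59.1818 - 6) = (1/2)(10.6364)(53.1818) = 282.8306.

282.83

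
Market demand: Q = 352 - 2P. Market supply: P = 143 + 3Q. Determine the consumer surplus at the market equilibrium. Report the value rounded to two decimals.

22.22

Rewriting demand in inverse form: P = 176 - 0.5Q.
Set 176 - 0.5Q = 143 + 3Q, which gives 33 = 3.5Q, so Q* = 9.4286 and P* = 176 - 0.5(9.4286) = 171.2857.
CS is the area between the demand curve and P* from 0 to Q*: (1/2)(9.4286)(4.7143) = 22.2245.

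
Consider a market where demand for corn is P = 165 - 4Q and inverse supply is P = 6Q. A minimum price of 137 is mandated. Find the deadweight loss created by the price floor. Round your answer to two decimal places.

451.25

Free-market equilibrium: 165 - 4Q = 6Q gives Q* = 16.5, P* = 99.
At P = 137, buyers demand (165 - 137)/4 = 7 while sellers would supply more, so the quantity traded is 7 at price 137.
At Q = 7 the demand price is 137 and the supply price is 42. Deadweight loss is the triangle between the curves from 7 to 16.5: (1/2)(137 - 42)(16.5 - 7) = 451.25.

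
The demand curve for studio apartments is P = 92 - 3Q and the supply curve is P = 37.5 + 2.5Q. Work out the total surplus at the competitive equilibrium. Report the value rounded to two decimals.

Set 92 - 3Q = 37.5 + 2.5Q, which gives 54.5 = 5.5Q, so Q* = 9.9091 and P* = 92 - 3(9.9091) = 62.2727.
Total surplus is the full triangle between the curves from 0 to Q*: (1/2)(9.9091)(92 - 37.5) = 270.0227.

270.02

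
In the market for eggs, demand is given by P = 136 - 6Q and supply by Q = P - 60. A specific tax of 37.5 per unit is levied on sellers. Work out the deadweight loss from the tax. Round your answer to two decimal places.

100.45

Rewriting supply in inverse form: P = 60 + Q.
Without the tax, 136 - 6Q = 60 + Q so Q* = 10.8571 and P* = 70.8571.
A tax on sellers shifts supply up by 37.5: 136 - 6Q = 60 + Q + 37.5, so Q_t = 5.5. Buyers pay P_b = 103; sellers receive P_s = P_b - 37.5 = 65.5.
The welfare triangle lost has base Q* - Q_t = 5.3571 and height t = 37.5, so DWL = (1/2)(5.3571)(37.5) = 100.4464.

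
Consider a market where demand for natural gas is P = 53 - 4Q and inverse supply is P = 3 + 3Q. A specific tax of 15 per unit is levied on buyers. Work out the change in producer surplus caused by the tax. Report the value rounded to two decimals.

-39.03

Pre-tax equilibrium: 53 - 4Q = 3 + 3Q gives Q* = 7.1429, P* = 24.4286.
A tax on buyers shifts demand down by 15: (53 - 15) - 4Q = 3 + 3Q, so Q_t = 5. Buyers pay P_b = 33; sellers receive P_s = P_b - 15 = 18.
Producers lose the trapezoid between P_s and P* out to Q_t plus the triangle from Q_t to Q*: change in PS = 37.5 - 76.5306 = -39.0306.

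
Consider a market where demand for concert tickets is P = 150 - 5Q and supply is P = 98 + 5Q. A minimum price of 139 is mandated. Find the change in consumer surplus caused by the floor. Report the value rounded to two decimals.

-55.50

Without the control, 150 - 5Q = 98 + 5Q so Q* = 5.2 and P* = 124.
At P = 139, buyers demand (150 - 139)/5 = 2.2 while sellers would supply more, so the quantity traded is 2.2 at price 139.
CS goes from (1/2)(5.2)(26) = 67.6 to 12.1 (computed as (150 - 139)(2.2) - (1/2)(5)(2.2)^2), a change of -55.5.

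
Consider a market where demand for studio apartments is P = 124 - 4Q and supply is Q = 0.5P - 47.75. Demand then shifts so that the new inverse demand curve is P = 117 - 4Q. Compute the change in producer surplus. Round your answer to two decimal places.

-9.72

Rewriting supply in inverse form: P = 95.5 + 2Q.
Initial equilibrium: Q_0 = 4.75, P_0 = 105; CS_0 = (1/2)(4.75)(19) = 45.125, PS_0 = (1/2)(4.75)(9.5) = 22.5625.
New equilibrium: 117 - 4Q = 95.5 + 2Q gives Q_1 = 3.5833, P_1 = 102.6667; CS_1 = 25.6806, PS_1 = 12.8403.
Change in producer surplus = 12.8403 - 22.5625 = -9.7222.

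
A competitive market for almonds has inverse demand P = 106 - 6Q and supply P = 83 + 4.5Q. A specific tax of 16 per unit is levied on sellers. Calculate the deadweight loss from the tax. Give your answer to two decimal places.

12.19

Without the tax, 106 - 6Q = 83 + 4.5Q so Q* = 2.1905 and P* = 92.8571.
A tax on sellers shifts supply up by 16: 106 - 6Q = 83 + 4.5Q + 16, so Q_t = 0.6667. Buyers pay P_b = 102; sellers receive P_s = P_b - 16 = 86.
Deadweight loss is the triangle between the curves from Q_t to Q*: (1/2)(2.1905 - 0.6667)(16) = 12.1905.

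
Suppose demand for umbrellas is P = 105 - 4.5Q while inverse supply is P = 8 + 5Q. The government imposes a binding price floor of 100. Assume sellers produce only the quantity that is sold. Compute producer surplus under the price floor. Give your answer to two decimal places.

Free-market equilibrium: 105 - 4.5Q = 8 + 5Q gives Q* = 10.2105, P* = 59.0526.
At the floor price 100, quantity demanded is (105 - 100)/4.5 = 1.1111; demand is the short side, so Q = 1.1111 trades at P = 100.
The supply price at Q = 1.1111 is 13.5556. PS is the trapezoid between 100 and supply over [0, 1.1111]: (1/2)[(100 - 8) + (100 - 13.5556)](1.1111) = 99.1358.

99.14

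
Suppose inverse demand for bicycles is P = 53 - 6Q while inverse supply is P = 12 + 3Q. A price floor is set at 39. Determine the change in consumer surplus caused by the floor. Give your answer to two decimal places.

Without the control, 53 - 6Q = 12 + 3Q so Q* = 4.5556 and P* = 25.6667.
At the floor price 39, quantity demanded is (53 - 39)/6 = 2.3333; demand is the short side, so Q = 2.3333 trades at P = 39.
CS goes from (1/2)(4.5556)(27.3333) = 62.2593 to 16.3333 (computed as (53 - 39)(2.3333) - (1/2)(6)(2.3333)^2), a change of -45.9259.

-45.93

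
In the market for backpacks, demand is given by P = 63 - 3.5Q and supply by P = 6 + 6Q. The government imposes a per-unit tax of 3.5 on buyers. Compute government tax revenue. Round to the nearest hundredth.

19.71

Without the tax, 63 - 3.5Q = 6 + 6Q so Q* = 6 and P* = 42.
A tax on buyers shifts demand down by 3.5: (63 - 3.5) - 3.5Q = 6 + 6Q, so Q_t = 5.6316. Buyers pay P_b = 43.2895; sellers receive P_s = P_b - 3.5 = 39.7895.
Revenue is the tax times quantity traded: 3.5 x 5.6316 = 19.7105.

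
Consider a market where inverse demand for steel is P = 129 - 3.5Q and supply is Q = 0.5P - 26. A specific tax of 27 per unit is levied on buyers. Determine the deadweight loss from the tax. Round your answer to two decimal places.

66.27

Rewriting supply in inverse form: P = 52 + 2Q.
Without the tax, 129 - 3.5Q = 52 + 2Q so Q* = 14 and P* = 80.
With the tax, buyers' net willingness to pay falls by 27: (129 - 27) - 3.5Q = 52 + 2Q, so Q_t = 9.0909. Buyers pay P_b = 97.1818; sellers receive P_s = P_b - 27 = 70.1818.
The welfare triangle lost has base Q* - Q_t = 4.9091 and height t = 27, so DWL = (1/2)(4.9091)(27) = 66.2727.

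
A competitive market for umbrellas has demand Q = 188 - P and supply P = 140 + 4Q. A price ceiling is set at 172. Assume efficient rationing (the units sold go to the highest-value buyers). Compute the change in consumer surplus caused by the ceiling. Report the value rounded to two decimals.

Rewriting demand in inverse form: P = 188 - Q.
Without the control, 188 - Q = 140 + 4Q so Q* = 9.6 and P* = 178.4.
At P = 172, sellers supply (172 - 140)/4 = 8 while buyers want more, so the quantity traded is 8 at price 172.
CS goes from (1/2)(9.6)(9.6) = 46.08 to 96 (computed as (188 - 172)(8) - (1/2)(1)(8)^2), a change of 49.92.

49.92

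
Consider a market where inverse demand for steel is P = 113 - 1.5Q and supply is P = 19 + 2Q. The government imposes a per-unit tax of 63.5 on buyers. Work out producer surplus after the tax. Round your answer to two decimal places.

75.94

Pre-tax equilibrium: 113 - 1.5Q = 19 + 2Q gives Q* = 26.8571, P* = 72.7143.
With the tax, buyers' net willingness to pay falls by 63.5: (113 - 63.5) - 1.5Q = 19 + 2Q, so Q_t = 8.7143. Buyers pay P_b = 99.9286; sellers receive P_s = P_b - 63.5 = 36.4286.
PS = (1/2)(Q_t)(P_s - 19) = (1/2)(8.7143)(17.4286) = 75.9388.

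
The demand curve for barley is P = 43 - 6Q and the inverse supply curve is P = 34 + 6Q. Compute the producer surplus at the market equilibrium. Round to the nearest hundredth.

Equilibrium: 43 - 6Q = 34 + 6Q, so Q* = 0.75 and P* = 38.5.
The supply curve's price intercept is 34, so PS = (1/2)(Q*)(P* - 34) = (1/2)(0.75)(4.5) = 1.6875.

1.69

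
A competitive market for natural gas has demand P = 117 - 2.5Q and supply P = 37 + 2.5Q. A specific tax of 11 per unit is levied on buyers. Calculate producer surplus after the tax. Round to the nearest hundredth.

238.05

Without the tax, 117 - 2.5Q = 37 + 2.5Q so Q* = 16 and P* = 77.
A tax on buyers shifts demand down by 11: (117 - 11) - 2.5Q = 37 + 2.5Q, so Q_t = 13.8. Buyers pay P_b = 82.5; sellers receive P_s = P_b - 11 = 71.5.
PS = (1/2)(Q_t)(P_s - 37) = (1/2)(13.8)(34.5) = 238.05.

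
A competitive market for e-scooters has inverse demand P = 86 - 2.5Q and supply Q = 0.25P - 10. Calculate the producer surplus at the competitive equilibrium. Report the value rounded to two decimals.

100.17

Rewriting supply in inverse form: P = 40 + 4Q.
Setting demand equal to supply, 46 = 6.5Q, so Q* = 7.0769 and P* = 68.3077.
Producer surplus is the triangle above supply below P*: (1/2)(7.0769)(68.3077 - 40) = (1/2)(7.0769)(28.3077) = 100.1657.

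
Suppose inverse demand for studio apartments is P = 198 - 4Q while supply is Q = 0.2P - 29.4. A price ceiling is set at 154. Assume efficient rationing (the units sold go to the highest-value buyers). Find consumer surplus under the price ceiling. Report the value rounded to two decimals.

Rewriting supply in inverse form: P = 147 + 5Q.
Without the control, 198 - 4Q = 147 + 5Q so Q* = 5.6667 and P* = 175.3333.
At the ceiling price 154, quantity supplied is (154 - 147)/5 = 1.4; supply is the short side, so Q = 1.4 trades at P = 154.
The demand price at Q = 1.4 is 192.4. CS is the trapezoid between demand and 154 over [0, 1.4]: (1/2)[(198 - 154) + (192.4 - 154)](1.4) = 57.68.

57.68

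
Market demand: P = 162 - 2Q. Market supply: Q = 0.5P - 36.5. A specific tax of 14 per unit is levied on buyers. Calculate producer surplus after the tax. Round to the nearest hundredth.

Rewriting supply in inverse form: P = 73 + 2Q.
Pre-tax equilibrium: 162 - 2Q = 73 + 2Q gives Q* = 22.25, P* = 117.5.
A tax on buyers shifts demand down by 14: (162 - 14) - 2Q = 73 + 2Q, so Q_t = 18.75. Buyers pay P_b = 124.5; sellers receive P_s = P_b - 14 = 110.5.
Producer surplus is the triangle above supply below P_s: (1/2)(18.75)(110.5 - 73) = 351.5625.

351.56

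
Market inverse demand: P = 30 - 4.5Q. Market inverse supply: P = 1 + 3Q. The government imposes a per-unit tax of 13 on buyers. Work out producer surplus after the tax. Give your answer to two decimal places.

Without the tax, 30 - 4.5Q = 1 + 3Q so Q* = 3.8667 and P* = 12.6.
With the tax, buyers' net willingness to pay falls by 13: (30 - 13) - 4.5Q = 1 + 3Q, so Q_t = 2.1333. Buyers pay P_b = 20.4; sellers receive P_s = P_b - 13 = 7.4.
PS = (1/2)(Q_t)(P_s - 1) = (1/2)(2.1333)(6.4) = 6.8267.

6.83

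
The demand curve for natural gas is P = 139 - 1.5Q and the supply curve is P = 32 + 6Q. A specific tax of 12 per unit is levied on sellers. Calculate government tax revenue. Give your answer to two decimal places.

Pre-tax equilibrium: 139 - 1.5Q = 32 + 6Q gives Q* = 14.2667, P* = 117.6.
A tax on sellers shifts supply up by 12: 139 - 1.5Q = 32 + 6Q + 12, so Q_t = 12.6667. Buyers pay P_b = 120; sellers receive P_s = P_b - 12 = 108.
Revenue is the tax times quantity traded: 12 x 12.6667 = 152.

152.00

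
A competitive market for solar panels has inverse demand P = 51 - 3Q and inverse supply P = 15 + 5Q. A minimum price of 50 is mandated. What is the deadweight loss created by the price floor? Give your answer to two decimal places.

69.44

Free-market equilibrium: 51 - 3Q = 15 + 5Q gives Q* = 4.5, P* = 37.5.
At the floor price 50, quantity demanded is (51 - 50)/3 = 0.3333; demand is the short side, so Q = 0.3333 trades at P = 50.
The lost-trades triangle has base Q* - 0.3333 = 4.1667 and height equal to the gap between the curves at Q = 0.3333, which is 50 - 16.6667 = 33.3333. DWL = (1/2)(4.1667)(33.3333) = 69.4444.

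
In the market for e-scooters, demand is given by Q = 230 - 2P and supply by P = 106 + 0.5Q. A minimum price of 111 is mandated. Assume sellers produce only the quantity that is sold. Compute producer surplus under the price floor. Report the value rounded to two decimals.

Rewriting demand in inverse form: P = 115 - 0.5Q.
Without the control, 115 - 0.5Q = 106 + 0.5Q so Q* = 9 and P* = 110.5.
At the floor price 111, quantity demanded is (115 - 111)/0.5 = 8; demand is the short side, so Q = 8 trades at P = 111.
The supply price at Q = 8 is 110. PS is the trapezoid between 111 and supply over [0, 8]: (1/2)[(111 - 106) + (111 - 110)](8) = 24.

24.00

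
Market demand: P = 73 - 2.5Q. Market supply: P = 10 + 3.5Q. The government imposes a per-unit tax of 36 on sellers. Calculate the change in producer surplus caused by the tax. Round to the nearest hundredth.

Without the tax, 73 - 2.5Q = 10 + 3.5Q so Q* = 10.5 and P* = 46.75.
A tax on sellers shifts supply up by 36: 73 - 2.5Q = 10 + 3.5Q + 36, so Q_t = 4.5. Buyers pay P_b = 61.75; sellers receive P_s = P_b - 36 = 25.75.
PS falls from (1/2)(10.5)(36.75) = 192.9375 to (1/2)(4.5)(15.75) = 35.4375, a change of -157.5.

-157.50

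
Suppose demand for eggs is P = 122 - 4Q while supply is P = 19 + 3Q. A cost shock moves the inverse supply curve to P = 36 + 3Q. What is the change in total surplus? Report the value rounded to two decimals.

-229.50

Initial equilibrium: Q_0 = 14.7143, P_0 = 63.1429; CS_0 = (1/2)(14.7143)(58.8571) = 433.0204, PS_0 = (1/2)(14.7143)(44.1429) = 324.7653.
New equilibrium: 122 - 4Q = 36 + 3Q gives Q_1 = 12.2857, P_1 = 72.8571; CS_1 = 301.8776, PS_1 = 226.4082.
Change in total surplus = (301.8776 + 226.4082) - (433.0204 + 324.7653) = -229.5.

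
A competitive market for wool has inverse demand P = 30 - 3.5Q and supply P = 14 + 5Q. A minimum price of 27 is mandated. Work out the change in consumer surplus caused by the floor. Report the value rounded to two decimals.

-4.91

Free-market equilibrium: 30 - 3.5Q = 14 + 5Q gives Q* = 1.8824, P* = 23.4118.
At the floor price 27, quantity demanded is (30 - 27)/3.5 = 0.8571; demand is the short side, so Q = 0.8571 trades at P = 27.
CS goes from (1/2)(1.8824)(6.5882) = 6.2007 to 1.2857 (computed as (30 - 27)(0.8571) - (1/2)(3.5)(0.8571)^2), a change of -4.915.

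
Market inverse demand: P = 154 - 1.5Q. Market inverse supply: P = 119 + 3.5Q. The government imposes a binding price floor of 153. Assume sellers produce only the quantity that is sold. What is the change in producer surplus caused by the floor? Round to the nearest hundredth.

-63.86

Free-market equilibrium: 154 - 1.5Q = 119 + 3.5Q gives Q* = 7, P* = 143.5.
At P = 153, buyers demand (154 - 153)/1.5 = 0.6667 while sellers would supply more, so the quantity traded is 0.6667 at price 153.
PS goes from (1/2)(7)(24.5) = 85.75 to 21.8889 (computed as (153 - 119)(0.6667) - (1/2)(3.5)(0.6667)^2), a change of -63.8611.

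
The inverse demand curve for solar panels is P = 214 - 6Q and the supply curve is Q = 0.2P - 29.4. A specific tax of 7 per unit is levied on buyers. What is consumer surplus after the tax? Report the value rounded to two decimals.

89.26

Rewriting supply in inverse form: P = 147 + 5Q.
Without the tax, 214 - 6Q = 147 + 5Q so Q* = 6.0909 and P* = 177.4545.
With the tax, buyers' net willingness to pay falls by 7: (214 - 7) - 6Q = 147 + 5Q, so Q_t = 5.4545. Buyers pay P_b = 181.2727; sellers receive P_s = P_b - 7 = 174.2727.
Consumer surplus is the triangle under demand above P_b: (1/2)(5.4545)(214 - 181.2727) = 89.2562.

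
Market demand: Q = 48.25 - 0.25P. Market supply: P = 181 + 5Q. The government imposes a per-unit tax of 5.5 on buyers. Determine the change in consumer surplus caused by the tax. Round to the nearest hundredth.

Rewriting demand in inverse form: P = 193 - 4Q.
Pre-tax equilibrium: 193 - 4Q = 181 + 5Q gives Q* = 1.3333, P* = 187.6667.
A tax on buyers shifts demand down by 5.5: (193 - 5.5) - 4Q = 181 + 5Q, so Q_t = 0.7222. Buyers pay P_b = 190.1111; sellers receive P_s = P_b - 5.5 = 184.6111.
CS falls from (1/2)(1.3333)(5.3333) = 3.5556 to (1/2)(0.7222)(2.8889) = 1.0432, a change of -2.5123.

-2.51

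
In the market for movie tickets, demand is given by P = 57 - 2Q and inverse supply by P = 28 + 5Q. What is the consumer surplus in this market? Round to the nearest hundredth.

17.16

Setting demand equal to supply, 29 = 7Q, so Q* = 4.1429 and P* = 48.7143.
CS is the area between the demand curve and P* from 0 to Q*: (1/2)(4.1429)(8.2857) = 17.1633.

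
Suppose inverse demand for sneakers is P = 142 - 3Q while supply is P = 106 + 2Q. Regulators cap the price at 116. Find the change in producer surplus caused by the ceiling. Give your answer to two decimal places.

-26.84

Free-market equilibrium: 142 - 3Q = 106 + 2Q gives Q* = 7.2, P* = 120.4.
At the ceiling price 116, quantity supplied is (116 - 106)/2 = 5; supply is the short side, so Q = 5 trades at P = 116.
PS goes from (1/2)(7.2)(14.4) = 51.84 to 25 (computed as (116 - 106)(5) - (1/2)(2)(5)^2), a change of -26.84.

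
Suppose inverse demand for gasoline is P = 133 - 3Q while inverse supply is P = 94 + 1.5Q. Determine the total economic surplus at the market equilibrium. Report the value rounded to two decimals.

Equilibrium: 133 - 3Q = 94 + 1.5Q, so Q* = 8.6667 and P* = 107.
CS = (1/2)(8.6667)(26) = 112.6667 and PS = (1/2)(8.6667)(13) = 56.3333, so total surplus = 169.

169.00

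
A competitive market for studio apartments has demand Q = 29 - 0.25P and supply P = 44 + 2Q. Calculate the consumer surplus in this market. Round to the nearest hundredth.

Rewriting demand in inverse form: P = 116 - 4Q.
Setting demand equal to supply, 72 = 6Q, so Q* = 12 and P* = 68.
The demand choke price is 116, so CS = (1/2)(Q*)(116 - P*) = (1/2)(12)(48) = 288.

288.00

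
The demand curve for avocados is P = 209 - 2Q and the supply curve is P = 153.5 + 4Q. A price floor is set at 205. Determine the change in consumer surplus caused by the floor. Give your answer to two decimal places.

-81.56

Without the control, 209 - 2Q = 153.5 + 4Q so Q* = 9.25 and P* = 190.5.
At the floor price 205, quantity demanded is (209 - 205)/2 = 2; demand is the short side, so Q = 2 trades at P = 205.
CS goes from (1/2)(9.25)(18.5) = 85.5625 to 4 (computed as (209 - 205)(2) - (1/2)(2)(2)^2), a change of -81.5625.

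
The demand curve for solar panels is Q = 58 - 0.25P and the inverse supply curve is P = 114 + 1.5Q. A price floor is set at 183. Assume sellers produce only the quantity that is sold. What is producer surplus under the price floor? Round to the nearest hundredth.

732.70

Rewriting demand in inverse form: P = 232 - 4Q.
Without the control, 232 - 4Q = 114 + 1.5Q so Q* = 21.4545 and P* = 146.1818.
At P = 183, buyers demand (232 - 183)/4 = 12.25 while sellers would supply more, so the quantity traded is 12.25 at price 183.
The supply price at Q = 12.25 is 132.375. PS is the trapezoid between 183 and supply over [0, 12.25]: (1/2)[(183 - 114) + (183 - 132.375)](12.25) = 732.7031.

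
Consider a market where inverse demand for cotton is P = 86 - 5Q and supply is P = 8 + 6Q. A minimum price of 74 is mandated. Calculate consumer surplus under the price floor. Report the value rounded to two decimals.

Free-market equilibrium: 86 - 5Q = 8 + 6Q gives Q* = 7.0909, P* = 50.5455.
At P = 74, buyers demand (86 - 74)/5 = 2.4 while sellers would supply more, so the quantity traded is 2.4 at price 74.
CS is the triangle under demand above 74: (1/2)(2.4)(86 - 74) = 14.4.

14.40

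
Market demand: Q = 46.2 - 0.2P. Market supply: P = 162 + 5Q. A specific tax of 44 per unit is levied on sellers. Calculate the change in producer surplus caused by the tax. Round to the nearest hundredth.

-103.40

Rewriting demand in inverse form: P = 231 - 5Q.
Pre-tax equilibrium: 231 - 5Q = 162 + 5Q gives Q* = 6.9, P* = 196.5.
A tax on sellers shifts supply up by 44: 231 - 5Q = 162 + 5Q + 44, so Q_t = 2.5. Buyers pay P_b = 218.5; sellers receive P_s = P_b - 44 = 174.5.
Producers lose the trapezoid between P_s and P* out to Q_t plus the triangle from Q_t to Q*: change in PS = 15.625 - 119.025 = -103.4.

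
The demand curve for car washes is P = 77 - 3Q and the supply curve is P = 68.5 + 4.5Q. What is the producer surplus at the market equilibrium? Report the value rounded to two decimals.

Setting demand equal to supply, 8.5 = 7.5Q, so Q* = 1.1333 and P* = 73.6.
Producer surplus is the triangle above supply below P*: (1/2)(1.1333)(73.6 - 68.5) = (1/2)(1.1333)(5.1) = 2.89.

2.89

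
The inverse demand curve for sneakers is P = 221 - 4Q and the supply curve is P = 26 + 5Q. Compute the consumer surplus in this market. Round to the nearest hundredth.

Setting demand equal to supply, 195 = 9Q, so Q* = 21.6667 and P* = 134.3333.
Consumer surplus is the triangle under demand above P*: (1/2)(21.6667)(221 - 134.3333) = (1/2)(21.6667)(86.6667) = 938.8889.

938.89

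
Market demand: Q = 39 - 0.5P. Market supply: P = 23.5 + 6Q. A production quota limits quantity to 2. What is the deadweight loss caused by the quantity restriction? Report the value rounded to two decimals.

92.64

Rewriting demand in inverse form: P = 78 - 2Q.
Unrestricted equilibrium: Q* = (78 - 23.5)/(2 + 6) = 6.8125.
At Q = 2 the demand price is 78 - 2(2) = 74 and the supply price is 23.5 + 6(2) = 35.5.
DWL = (1/2)(gap between curves at 2) x (Q* - 2) = (1/2)(38.5)(4.8125) = 92.6406.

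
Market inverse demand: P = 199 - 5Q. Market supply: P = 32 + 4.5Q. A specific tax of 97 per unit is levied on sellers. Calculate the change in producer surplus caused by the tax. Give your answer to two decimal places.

Pre-tax equilibrium: 199 - 5Q = 32 + 4.5Q gives Q* = 17.5789, P* = 111.1053.
With the tax, sellers need 97 more per unit: 199 - 5Q = 32 + 4.5Q + 97, so Q_t = 7.3684. Buyers pay P_b = 162.1579; sellers receive P_s = P_b - 97 = 65.1579.
PS falls from (1/2)(17.5789)(79.1053) = 695.2936 to (1/2)(7.3684)(33.1579) = 122.1607, a change of -573.133.

-573.13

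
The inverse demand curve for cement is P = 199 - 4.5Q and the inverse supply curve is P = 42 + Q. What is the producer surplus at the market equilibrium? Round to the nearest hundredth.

407.42

Set 199 - 4.5Q = 42 + Q, which gives 157 = 5.5Q, so Q* = 28.5455 and P* = 199 - 4.5(28.5455) = 70.5455.
PS is the area between P* and the supply curve from 0 to Q*: (1/2)(28.5455)(28.5455) = 407.4215.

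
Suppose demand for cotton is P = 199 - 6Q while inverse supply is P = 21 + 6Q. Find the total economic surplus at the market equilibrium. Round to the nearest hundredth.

1320.17

Setting demand equal to supply, 178 = 12Q, so Q* = 14.8333 and P* = 110.
Total surplus is the full triangle between the curves from 0 to Q*: (1/2)(14.8333)(199 - 21) = 1320.1667.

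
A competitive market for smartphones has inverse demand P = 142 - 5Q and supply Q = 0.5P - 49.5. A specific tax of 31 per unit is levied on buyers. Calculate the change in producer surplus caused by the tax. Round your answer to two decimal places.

Rewriting supply in inverse form: P = 99 + 2Q.
Pre-tax equilibrium: 142 - 5Q = 99 + 2Q gives Q* = 6.1429, P* = 111.2857.
A tax on buyers shifts demand down by 31: (142 - 31) - 5Q = 99 + 2Q, so Q_t = 1.7143. Buyers pay P_b = 133.4286; sellers receive P_s = P_b - 31 = 102.4286.
Producers lose the trapezoid between P_s and P* out to Q_t plus the triangle from Q_t to Q*: change in PS = 2.9388 - 37.7347 = -34.7959.

-34.80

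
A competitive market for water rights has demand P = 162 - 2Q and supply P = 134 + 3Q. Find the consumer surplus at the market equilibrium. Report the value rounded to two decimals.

Set 162 - 2Q = 134 + 3Q, which gives 28 = 5Q, so Q* = 5.6 and P* = 162 - 2(5.6) = 150.8.
The demand choke price is 162, so CS = (1/2)(Q*)(162 - P*) = (1/2)(5.6)(11.2) = 31.36.

31.36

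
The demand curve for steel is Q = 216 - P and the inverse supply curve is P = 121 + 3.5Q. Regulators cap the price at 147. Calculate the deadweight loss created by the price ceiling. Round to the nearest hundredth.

421.23

Rewriting demand in inverse form: P = 216 - Q.
Free-market equilibrium: 216 - Q = 121 + 3.5Q gives Q* = 21.1111, P* = 194.8889.
At P = 147, sellers supply (147 - 121)/3.5 = 7.4286 while buyers want more, so the quantity traded is 7.4286 at price 147.
At Q = 7.4286 the demand price is 208.5714 and the supply price is 147. Deadweight loss is the triangle between the curves from 7.4286 to 21.1111: (1/2)(208.5714 - 147)(21.1111 - 7.4286) = 421.2268.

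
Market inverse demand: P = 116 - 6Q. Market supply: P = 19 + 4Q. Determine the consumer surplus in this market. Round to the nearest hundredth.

282.27

Setting demand equal to supply, 97 = 10Q, so Q* = 9.7 and P* = 57.8.
Consumer surplus is the triangle under demand above P*: (1/2)(9.7)(116 - 57.8) = (1/2)(9.7)(58.2) = 282.27.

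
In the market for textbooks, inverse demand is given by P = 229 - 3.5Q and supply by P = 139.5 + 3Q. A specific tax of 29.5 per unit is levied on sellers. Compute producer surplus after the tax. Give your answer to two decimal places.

Pre-tax equilibrium: 229 - 3.5Q = 139.5 + 3Q gives Q* = 13.7692, P* = 180.8077.
With the tax, sellers need 29.5 more per unit: 229 - 3.5Q = 139.5 + 3Q + 29.5, so Q_t = 9.2308. Buyers pay P_b = 196.6923; sellers receive P_s = P_b - 29.5 = 167.1923.
Producer surplus is the triangle above supply below P_s: (1/2)(9.2308)(167.1923 - 139.5) = 127.8107.

127.81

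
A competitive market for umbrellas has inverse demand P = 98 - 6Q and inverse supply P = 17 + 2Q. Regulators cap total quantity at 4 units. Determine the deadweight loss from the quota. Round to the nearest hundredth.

Unrestricted equilibrium: Q* = (98 - 17)/(6 + 2) = 10.125.
At Q = 4 the demand price is 98 - 6(4) = 74 and the supply price is 17 + 2(4) = 25.
DWL = (1/2)(gap between curves at 4) x (Q* - 4) = (1/2)(49)(6.125) = 150.0625.

150.06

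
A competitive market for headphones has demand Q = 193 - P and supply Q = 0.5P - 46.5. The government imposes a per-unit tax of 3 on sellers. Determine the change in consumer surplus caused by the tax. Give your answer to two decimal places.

Rewriting demand in inverse form: P = 193 - Q.
Rewriting supply in inverse form: P = 93 + 2Q.
Without the tax, 193 - Q = 93 + 2Q so Q* = 33.3333 and P* = 159.6667.
A tax on sellers shifts supply up by 3: 193 - Q = 93 + 2Q + 3, so Q_t = 32.3333. Buyers pay P_b = 160.6667; sellers receive P_s = P_b - 3 = 157.6667.
CS falls from (1/2)(33.3333)(33.3333) = 555.5556 to (1/2)(32.3333)(32.3333) = 522.7222, a change of -32.8333.

-32.83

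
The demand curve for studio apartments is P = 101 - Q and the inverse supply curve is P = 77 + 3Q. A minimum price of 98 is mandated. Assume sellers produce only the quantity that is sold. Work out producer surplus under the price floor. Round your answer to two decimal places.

Free-market equilibrium: 101 - Q = 77 + 3Q gives Q* = 6, P* = 95.
At the floor price 98, quantity demanded is (101 - 98)/1 = 3; demand is the short side, so Q = 3 trades at P = 98.
The supply price at Q = 3 is 86. PS is the trapezoid between 98 and supply over [0, 3]: (1/2)[(98 - 77) + (98 - 86)](3) = 49.5.

49.50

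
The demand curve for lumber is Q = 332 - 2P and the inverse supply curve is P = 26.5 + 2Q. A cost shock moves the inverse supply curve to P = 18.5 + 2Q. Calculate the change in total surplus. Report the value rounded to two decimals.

Rewriting demand in inverse form: P = 166 - 0.5Q.
Initial equilibrium: Q_0 = 55.8, P_0 = 138.1; CS_0 = (1/2)(55.8)(27.9) = 778.41, PS_0 = (1/2)(55.8)(111.6) = 3113.64.
New equilibrium: 166 - 0.5Q = 18.5 + 2Q gives Q_1 = 59, P_1 = 136.5; CS_1 = 870.25, PS_1 = 3481.
Change in total surplus = (870.25 + 3481) - (778.41 + 3113.64) = 459.2.

459.20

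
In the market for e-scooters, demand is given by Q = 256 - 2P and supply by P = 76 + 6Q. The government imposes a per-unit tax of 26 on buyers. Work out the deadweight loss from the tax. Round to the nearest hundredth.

52.00

Rewriting demand in inverse form: P = 128 - 0.5Q.
Pre-tax equilibrium: 128 - 0.5Q = 76 + 6Q gives Q* = 8, P* = 124.
With the tax, buyers' net willingness to pay falls by 26: (128 - 26) - 0.5Q = 76 + 6Q, so Q_t = 4. Buyers pay P_b = 126; sellers receive P_s = P_b - 26 = 100.
The welfare triangle lost has base Q* - Q_t = 4 and height t = 26, so DWL = (1/2)(4)(26) = 52.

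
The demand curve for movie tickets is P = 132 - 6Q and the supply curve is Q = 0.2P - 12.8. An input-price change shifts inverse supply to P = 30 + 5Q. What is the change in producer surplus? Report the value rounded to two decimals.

119.42

Rewriting supply in inverse form: P = 64 + 5Q.
Initial equilibrium: Q_0 = 6.1818, P_0 = 94.9091; CS_0 = (1/2)(6.1818)(37.0909) = 114.6446, PS_0 = (1/2)(6.1818)(30.9091) = 95.5372.
New equilibrium: 132 - 6Q = 30 + 5Q gives Q_1 = 9.2727, P_1 = 76.3636; CS_1 = 257.9504, PS_1 = 214.9587.
Change in producer surplus = 214.9587 - 95.5372 = 119.4215.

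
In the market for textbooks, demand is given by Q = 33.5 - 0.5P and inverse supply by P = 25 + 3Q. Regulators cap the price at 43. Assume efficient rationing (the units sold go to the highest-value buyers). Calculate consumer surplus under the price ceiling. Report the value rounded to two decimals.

108.00

Rewriting demand in inverse form: P = 67 - 2Q.
Free-market equilibrium: 67 - 2Q = 25 + 3Q gives Q* = 8.4, P* = 50.2.
At the ceiling price 43, quantity supplied is (43 - 25)/3 = 6; supply is the short side, so Q = 6 trades at P = 43.
The demand price at Q = 6 is 55. CS is the trapezoid between demand and 43 over [0, 6]: (1/2)[(67 - 43) + (55 - 43)](6) = 108.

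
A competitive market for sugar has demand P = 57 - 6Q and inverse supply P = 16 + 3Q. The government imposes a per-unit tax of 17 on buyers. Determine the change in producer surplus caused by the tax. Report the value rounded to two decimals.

Without the tax, 57 - 6Q = 16 + 3Q so Q* = 4.5556 and P* = 29.6667.
With the tax, buyers' net willingness to pay falls by 17: (57 - 17) - 6Q = 16 + 3Q, so Q_t = 2.6667. Buyers pay P_b = 41; sellers receive P_s = P_b - 17 = 24.
Producers lose the trapezoid between P_s and P* out to Q_t plus the triangle from Q_t to Q*: change in PS = 10.6667 - 31.1296 = -20.463.

-20.46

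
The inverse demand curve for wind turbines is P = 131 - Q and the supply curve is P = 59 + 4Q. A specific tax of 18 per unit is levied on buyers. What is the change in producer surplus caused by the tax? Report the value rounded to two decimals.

Pre-tax equilibrium: 131 - Q = 59 + 4Q gives Q* = 14.4, P* = 116.6.
A tax on buyers shifts demand down by 18: (131 - 18) - Q = 59 + 4Q, so Q_t = 10.8. Buyers pay P_b = 120.2; sellers receive P_s = P_b - 18 = 102.2.
PS falls from (1/2)(14.4)(57.6) = 414.72 to (1/2)(10.8)(43.2) = 233.28, a change of -181.44.

-181.44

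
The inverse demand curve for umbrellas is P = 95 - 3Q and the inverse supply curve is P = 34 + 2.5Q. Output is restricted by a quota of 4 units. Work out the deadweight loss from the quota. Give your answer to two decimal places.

Unrestricted equilibrium: Q* = (95 - 34)/(3 + 2.5) = 11.0909.
At Q = 4 the demand price is 95 - 3(4) = 83 and the supply price is 34 + 2.5(4) = 44.
DWL = (1/2)(gap between curves at 4) x (Q* - 4) = (1/2)(39)(7.0909) = 138.2727.

138.27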